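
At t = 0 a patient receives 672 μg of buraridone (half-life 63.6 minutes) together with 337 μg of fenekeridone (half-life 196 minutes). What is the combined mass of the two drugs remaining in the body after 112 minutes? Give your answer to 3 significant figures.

425 μg

buraridone: 672 × (1/2)^(112/63.6) = 672 × (1/2)^1.761 ≈ 198.27 μg.
fenekeridone: 337 × (1/2)^(112/196) = 337 × (1/2)^0.57143 ≈ 226.78 μg.
Total = 198.27 + 226.78 ≈ 425.05 μg.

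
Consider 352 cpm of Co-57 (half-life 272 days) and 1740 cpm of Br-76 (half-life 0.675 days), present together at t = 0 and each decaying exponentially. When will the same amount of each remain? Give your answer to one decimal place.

Set 352·(1/2)^(t/272) = 1740·(1/2)^(t/0.675).
Taking log₂: log₂(352/1740) = t·(1/272 − 1/0.675).
log₂(0.2023) = -2.3054; 1/272 − 1/0.675 = -1.4778.
t = -2.3054 / -1.4778 ≈ 1.56 days.

1.6 days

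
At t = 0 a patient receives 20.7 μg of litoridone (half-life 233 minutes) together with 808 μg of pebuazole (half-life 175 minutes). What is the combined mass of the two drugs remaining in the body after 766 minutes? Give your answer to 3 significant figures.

litoridone: 20.7 × (1/2)^(766/233) = 20.7 × (1/2)^3.2876 ≈ 2.1199 μg.
pebuazole: 808 × (1/2)^(766/175) = 808 × (1/2)^4.3771 ≈ 38.883 μg.
Total = 2.1199 + 38.883 ≈ 41.003 μg.

41.0 μg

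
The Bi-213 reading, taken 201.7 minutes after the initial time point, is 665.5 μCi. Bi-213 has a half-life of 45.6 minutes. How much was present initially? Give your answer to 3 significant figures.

Number of half-lives elapsed: n = 201.7/45.6 ≈ 4.4232.
A₀ = A × 2^n = 665.5 × 2^4.4232 = 665.5 × 21.455 ≈ 14278 μCi.

14300 μCi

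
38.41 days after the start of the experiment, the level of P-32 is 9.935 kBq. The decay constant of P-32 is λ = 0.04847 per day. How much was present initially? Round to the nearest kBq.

64 kBq

t½ = ln 2 / λ = 0.69315 / 0.04847 ≈ 14.301 days.
Number of half-lives elapsed: n = 38.41/14.301 ≈ 2.6859.
A₀ = A × 2^n = 9.935 × 2^2.6859 = 9.935 × 6.4349 ≈ 63.931 kBq.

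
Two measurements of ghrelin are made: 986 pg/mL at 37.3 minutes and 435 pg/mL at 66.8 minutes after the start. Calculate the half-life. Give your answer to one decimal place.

Over Δt = 66.8 − 37.3 = 29.5 minutes, the level fell by a factor of 986/435 ≈ 2.2667.
n = log₂(2.2667) ≈ 1.1806 half-lives, so t½ = 29.5/1.1806 ≈ 24.988 minutes.

25.0 minutes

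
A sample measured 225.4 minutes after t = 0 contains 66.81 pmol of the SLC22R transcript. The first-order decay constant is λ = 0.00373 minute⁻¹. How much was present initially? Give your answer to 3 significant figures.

t½ = ln 2 / λ = 0.69315 / 0.00373 ≈ 185.83 minutes.
Number of half-lives elapsed: n = 225.4/185.83 ≈ 1.2129.
A₀ = A × 2^n = 66.81 × 2^1.2129 = 66.81 × 2.3181 ≈ 154.87 pmol.

155 pmol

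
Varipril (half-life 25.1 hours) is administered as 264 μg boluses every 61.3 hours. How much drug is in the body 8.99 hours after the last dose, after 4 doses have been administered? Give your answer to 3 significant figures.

The 4 doses were given 192.89, 131.59, 70.29, 8.99 hours ago.
Total = 264·(1/2)^(192.89/25.1) + 264·(1/2)^(131.59/25.1) + 264·(1/2)^(70.29/25.1) + 264·(1/2)^(8.99/25.1)
      = 1.283 + 6.9729 + 37.897 + 205.96 ≈ 252.11 μg.

252 μg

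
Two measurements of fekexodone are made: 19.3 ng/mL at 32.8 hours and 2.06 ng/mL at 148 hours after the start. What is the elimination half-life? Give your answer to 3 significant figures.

Over Δt = 148 − 32.8 = 115.2 hours, the level fell by a factor of 19.3/2.06 ≈ 9.3689.
n = log₂(9.3689) ≈ 3.2279 half-lives, so t½ = 115.2/3.2279 ≈ 35.689 hours.

35.7 hours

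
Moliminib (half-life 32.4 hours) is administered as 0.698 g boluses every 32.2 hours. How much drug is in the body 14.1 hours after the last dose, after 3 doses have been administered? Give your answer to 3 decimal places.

0.906 g

The 3 doses were given 78.5, 46.3, 14.1 hours ago.
Total = 0.698·(1/2)^(78.5/32.4) + 0.698·(1/2)^(46.3/32.4) + 0.698·(1/2)^(14.1/32.4)
      = 0.13017 + 0.25923 + 0.51624 ≈ 0.90564 g.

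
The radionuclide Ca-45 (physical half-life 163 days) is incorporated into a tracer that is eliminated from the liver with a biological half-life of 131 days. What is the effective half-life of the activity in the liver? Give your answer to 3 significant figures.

72.6 days

1/t_eff = 1/t_phys + 1/t_biol = 1/163 + 1/131 = 0.013769 per day.
t_eff = 163 × 131 / (163 + 131) ≈ 72.629 days.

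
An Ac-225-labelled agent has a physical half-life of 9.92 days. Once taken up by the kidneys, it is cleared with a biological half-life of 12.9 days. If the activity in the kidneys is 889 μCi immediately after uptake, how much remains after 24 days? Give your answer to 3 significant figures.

45.8 μCi

1/t_eff = 1/t_phys + 1/t_biol = 1/9.92 + 1/12.9 = 0.17833 per day.
t_eff = 9.92 × 12.9 / (9.92 + 12.9) ≈ 5.6077 days.
Remaining = 889 × (1/2)^(24/5.6077) = 889 × (1/2)^4.2798 ≈ 45.766 μCi.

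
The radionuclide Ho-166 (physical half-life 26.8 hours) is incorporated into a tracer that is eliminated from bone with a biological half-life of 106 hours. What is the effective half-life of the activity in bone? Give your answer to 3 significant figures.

1/t_eff = 1/t_phys + 1/t_biol = 1/26.8 + 1/106 = 0.046747 per hour.
t_eff = 26.8 × 106 / (26.8 + 106) ≈ 21.392 hours.

21.4 hours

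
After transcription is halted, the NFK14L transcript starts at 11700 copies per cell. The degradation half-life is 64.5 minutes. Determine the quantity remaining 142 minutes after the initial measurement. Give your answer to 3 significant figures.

Number of half-lives: n = 142/64.5 ≈ 2.2016.
Remaining = 11700 × (1/2)^2.2016 = 11700 × 0.2174 ≈ 2543.6 copies per cell.

2540 copies per cell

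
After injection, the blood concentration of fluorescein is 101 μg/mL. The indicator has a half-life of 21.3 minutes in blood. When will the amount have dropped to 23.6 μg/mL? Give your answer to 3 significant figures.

44.7 minutes

Fraction remaining = 23.6/101 ≈ 0.23366.
n = log₂(101/23.6) = ln(4.2797)/ln 2 ≈ 2.0975 half-lives.
t = n × t½ = 2.0975 × 21.3 ≈ 44.677 minutes.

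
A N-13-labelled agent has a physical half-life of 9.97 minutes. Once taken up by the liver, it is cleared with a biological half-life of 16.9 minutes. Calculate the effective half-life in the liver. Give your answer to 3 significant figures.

1/t_eff = 1/t_phys + 1/t_biol = 1/9.97 + 1/16.9 = 0.15947 per minute.
t_eff = 9.97 × 16.9 / (9.97 + 16.9) ≈ 6.2707 minutes.

6.27 minutes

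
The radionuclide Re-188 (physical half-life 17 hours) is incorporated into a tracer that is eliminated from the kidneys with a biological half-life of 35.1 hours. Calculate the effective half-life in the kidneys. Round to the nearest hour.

1/t_eff = 1/t_phys + 1/t_biol = 1/17 + 1/35.1 = 0.087314 per hour.
t_eff = 17 × 35.1 / (17 + 35.1) ≈ 11.453 hours.

11 hours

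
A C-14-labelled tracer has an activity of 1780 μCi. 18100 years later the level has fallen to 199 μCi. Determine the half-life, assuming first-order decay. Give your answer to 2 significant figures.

A/A₀ = 199/1780 ≈ 0.1118.
n = log₂(8.9447) ≈ 3.161 half-lives elapsed in 18100 years.
t½ = 18100/3.161 ≈ 5726 years.

5700 years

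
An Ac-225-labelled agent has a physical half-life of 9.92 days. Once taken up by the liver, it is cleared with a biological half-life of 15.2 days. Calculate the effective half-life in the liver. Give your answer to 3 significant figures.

6.00 days

1/t_eff = 1/t_phys + 1/t_biol = 1/9.92 + 1/15.2 = 0.1666 per day.
t_eff = 9.92 × 15.2 / (9.92 + 15.2) ≈ 6.0025 days.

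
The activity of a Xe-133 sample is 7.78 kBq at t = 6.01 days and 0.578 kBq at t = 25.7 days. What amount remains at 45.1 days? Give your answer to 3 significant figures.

Over Δt = 25.7 − 6.01 = 19.69 days, the level fell by a factor of 7.78/0.578 ≈ 13.46.
n = log₂(13.46) ≈ 3.7506 half-lives, so t½ = 19.69/3.7506 ≈ 5.2498 days.
From t = 25.7 to t = 45.1: 0.578 × (1/2)^((45.1−25.7)/5.2498) ≈ 0.044617 kBq.

0.0446 kBq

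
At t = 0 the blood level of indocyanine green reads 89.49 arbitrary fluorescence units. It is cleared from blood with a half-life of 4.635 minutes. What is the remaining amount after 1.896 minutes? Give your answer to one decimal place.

Number of half-lives: n = 1.896/4.635 ≈ 0.40906.
Remaining = 89.49 × (1/2)^0.40906 = 89.49 × 0.75311 ≈ 67.396 arbitrary fluorescence units.

67.4 arbitrary fluorescence units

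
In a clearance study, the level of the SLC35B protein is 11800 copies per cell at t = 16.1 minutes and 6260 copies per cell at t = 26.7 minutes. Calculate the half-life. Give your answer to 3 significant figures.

11.6 minutes

Over Δt = 26.7 − 16.1 = 10.6 minutes, the level fell by a factor of 11800/6260 ≈ 1.885.
n = log₂(1.885) ≈ 0.91455 half-lives, so t½ = 10.6/0.91455 ≈ 11.59 minutes.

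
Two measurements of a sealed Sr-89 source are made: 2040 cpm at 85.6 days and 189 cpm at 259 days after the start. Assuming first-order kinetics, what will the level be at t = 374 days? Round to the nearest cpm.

39 cpm

Over Δt = 259 − 85.6 = 173.4 days, the level fell by a factor of 2040/189 ≈ 10.794.
n = log₂(10.794) ≈ 3.4321 half-lives, so t½ = 173.4/3.4321 ≈ 50.523 days.
From t = 259 to t = 374: 189 × (1/2)^((374−259)/50.523) ≈ 39.017 cpm.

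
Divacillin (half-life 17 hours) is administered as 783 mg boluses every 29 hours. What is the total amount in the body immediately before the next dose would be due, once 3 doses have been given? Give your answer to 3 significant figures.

The 3 doses were given 87, 58, 29 hours ago.
Total = 783·(1/2)^(87/17) + 783·(1/2)^(58/17) + 783·(1/2)^(29/17)
      = 22.553 + 73.573 + 240.02 ≈ 336.14 mg.

336 mg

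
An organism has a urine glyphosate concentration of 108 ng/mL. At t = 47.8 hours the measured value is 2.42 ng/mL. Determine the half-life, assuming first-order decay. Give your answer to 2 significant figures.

8.7 hours

A/A₀ = 2.42/108 ≈ 0.022407.
n = log₂(44.628) ≈ 5.4799 half-lives elapsed in 47.8 hours.
t½ = 47.8/5.4799 ≈ 8.7228 hours.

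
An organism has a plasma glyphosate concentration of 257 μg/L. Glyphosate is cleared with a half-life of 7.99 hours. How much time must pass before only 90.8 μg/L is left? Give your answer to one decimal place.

Fraction remaining = 90.8/257 ≈ 0.35331.
n = log₂(257/90.8) = ln(2.8304)/ln 2 ≈ 1.501 half-lives.
t = n × t½ = 1.501 × 7.99 ≈ 11.993 hours.

12.0 hours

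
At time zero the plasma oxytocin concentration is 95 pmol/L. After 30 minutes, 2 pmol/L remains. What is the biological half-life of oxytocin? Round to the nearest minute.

5 minutes

A/A₀ = 2/95 ≈ 0.021053.
n = log₂(47.5) ≈ 5.5699 half-lives elapsed in 30 minutes.
t½ = 30/5.5699 ≈ 5.3861 minutes.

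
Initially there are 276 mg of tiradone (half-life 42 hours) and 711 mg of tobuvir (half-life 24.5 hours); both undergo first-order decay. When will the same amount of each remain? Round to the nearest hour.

80 hours

Set 276·(1/2)^(t/42) = 711·(1/2)^(t/24.5).
Taking log₂: log₂(276/711) = t·(1/42 − 1/24.5).
log₂(0.38819) = -1.3652; 1/42 − 1/24.5 = -0.017007.
t = -1.3652 / -0.017007 ≈ 80.273 hours.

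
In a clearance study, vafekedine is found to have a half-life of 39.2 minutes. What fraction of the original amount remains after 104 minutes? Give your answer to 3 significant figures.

n = 104/39.2 ≈ 2.6531 half-lives.
Fraction remaining = (1/2)^2.6531 ≈ 0.15898.

0.159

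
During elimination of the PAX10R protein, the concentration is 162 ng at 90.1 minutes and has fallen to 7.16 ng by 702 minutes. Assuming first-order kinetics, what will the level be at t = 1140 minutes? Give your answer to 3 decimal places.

0.768 ng

Over Δt = 702 − 90.1 = 611.9 minutes, the level fell by a factor of 162/7.16 ≈ 22.626.
n = log₂(22.626) ≈ 4.4999 half-lives, so t½ = 611.9/4.4999 ≈ 135.98 minutes.
From t = 702 to t = 1140: 7.16 × (1/2)^((1140−702)/135.98) ≈ 0.76786 ng.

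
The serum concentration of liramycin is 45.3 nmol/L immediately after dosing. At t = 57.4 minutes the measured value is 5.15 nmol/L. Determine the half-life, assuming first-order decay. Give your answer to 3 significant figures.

18.3 minutes

A/A₀ = 5.15/45.3 ≈ 0.11369.
n = log₂(8.7961) ≈ 3.1369 half-lives elapsed in 57.4 minutes.
t½ = 57.4/3.1369 ≈ 18.299 minutes.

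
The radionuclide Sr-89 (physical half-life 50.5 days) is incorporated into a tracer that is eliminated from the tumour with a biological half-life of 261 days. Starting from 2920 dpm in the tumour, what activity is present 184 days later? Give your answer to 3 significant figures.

1/t_eff = 1/t_phys + 1/t_biol = 1/50.5 + 1/261 = 0.023633 per day.
t_eff = 50.5 × 261 / (50.5 + 261) ≈ 42.313 days.
Remaining = 2920 × (1/2)^(184/42.313) = 2920 × (1/2)^4.3485 ≈ 143.33 dpm.

143 dpm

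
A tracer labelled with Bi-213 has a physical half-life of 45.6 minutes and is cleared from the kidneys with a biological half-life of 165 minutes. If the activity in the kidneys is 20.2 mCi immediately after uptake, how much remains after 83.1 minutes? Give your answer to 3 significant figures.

1/t_eff = 1/t_phys + 1/t_biol = 1/45.6 + 1/165 = 0.02799 per minute.
t_eff = 45.6 × 165 / (45.6 + 165) ≈ 35.726 minutes.
Remaining = 20.2 × (1/2)^(83.1/35.726) = 20.2 × (1/2)^2.326 ≈ 4.0286 mCi.

4.03 mCi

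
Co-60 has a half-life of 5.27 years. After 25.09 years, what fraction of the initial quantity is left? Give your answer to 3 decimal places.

0.037

n = 25.09/5.27 ≈ 4.7609 half-lives.
Fraction remaining = (1/2)^4.7609 ≈ 0.036883.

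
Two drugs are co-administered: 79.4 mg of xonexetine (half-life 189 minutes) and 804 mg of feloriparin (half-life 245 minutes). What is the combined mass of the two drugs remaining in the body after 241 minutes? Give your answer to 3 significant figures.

439 mg

xonexetine: 79.4 × (1/2)^(241/189) = 79.4 × (1/2)^1.2751 ≈ 32.807 mg.
feloriparin: 804 × (1/2)^(241/245) = 804 × (1/2)^0.98367 ≈ 406.58 mg.
Total = 32.807 + 406.58 ≈ 439.38 mg.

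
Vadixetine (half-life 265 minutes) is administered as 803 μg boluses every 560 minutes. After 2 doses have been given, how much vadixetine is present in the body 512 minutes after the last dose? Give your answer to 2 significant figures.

260 μg

The 2 doses were given 1072, 512 minutes ago.
Total = 803·(1/2)^(1072/265) + 803·(1/2)^(512/265)
      = 48.637 + 210.43 ≈ 259.06 μg.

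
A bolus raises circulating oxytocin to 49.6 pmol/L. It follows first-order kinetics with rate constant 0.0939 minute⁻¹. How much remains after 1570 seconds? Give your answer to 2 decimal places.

t½ = ln 2 / k = 0.69315 / 0.0939 ≈ 7.3818 minutes.
Convert the elapsed time: 1570 seconds = 26.1667 minutes.
Number of half-lives: n = 26.1667/7.3818 ≈ 3.5448.
Remaining = 49.6 × (1/2)^3.5448 = 49.6 × 0.085687 ≈ 4.2501 pmol/L.

4.25 pmol/L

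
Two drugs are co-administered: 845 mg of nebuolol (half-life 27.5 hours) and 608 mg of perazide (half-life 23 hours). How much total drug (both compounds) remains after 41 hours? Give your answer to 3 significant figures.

nebuolol: 845 × (1/2)^(41/27.5) = 845 × (1/2)^1.4909 ≈ 300.64 mg.
perazide: 608 × (1/2)^(41/23) = 608 × (1/2)^1.7826 ≈ 176.72 mg.
Total = 300.64 + 176.72 ≈ 477.36 mg.

477 mg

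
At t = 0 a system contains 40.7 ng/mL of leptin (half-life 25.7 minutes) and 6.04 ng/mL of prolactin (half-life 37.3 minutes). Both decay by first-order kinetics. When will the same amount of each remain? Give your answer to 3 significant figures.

Set 40.7·(1/2)^(t/25.7) = 6.04·(1/2)^(t/37.3).
Taking log₂: log₂(40.7/6.04) = t·(1/25.7 − 1/37.3).
log₂(6.7384) = 2.7524; 1/25.7 − 1/37.3 = 0.012101.
t = 2.7524 / 0.012101 ≈ 227.46 minutes.

227 minutes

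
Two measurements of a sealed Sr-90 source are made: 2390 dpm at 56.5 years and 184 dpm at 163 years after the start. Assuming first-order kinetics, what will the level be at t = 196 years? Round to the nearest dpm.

83 dpm

Over Δt = 163 − 56.5 = 106.5 years, the level fell by a factor of 2390/184 ≈ 12.989.
n = log₂(12.989) ≈ 3.6992 half-lives, so t½ = 106.5/3.6992 ≈ 28.79 years.
From t = 163 to t = 196: 184 × (1/2)^((196−163)/28.79) ≈ 83.131 dpm.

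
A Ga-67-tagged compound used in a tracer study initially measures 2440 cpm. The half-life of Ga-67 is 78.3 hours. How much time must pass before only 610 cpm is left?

156.6 hours

610/2440 = 1/4, so 2 half-lives have elapsed.
t = 2 × 78.3 = 156.6 hours.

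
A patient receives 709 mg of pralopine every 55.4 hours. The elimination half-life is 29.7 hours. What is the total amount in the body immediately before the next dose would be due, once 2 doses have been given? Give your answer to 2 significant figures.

The 2 doses were given 110.8, 55.4 hours ago.
Total = 709·(1/2)^(110.8/29.7) + 709·(1/2)^(55.4/29.7)
      = 53.409 + 194.59 ≈ 248 mg.

250 mg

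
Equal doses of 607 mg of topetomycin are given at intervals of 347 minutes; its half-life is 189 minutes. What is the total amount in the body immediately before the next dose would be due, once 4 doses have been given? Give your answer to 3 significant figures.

The 4 doses were given 1388, 1041, 694, 347 minutes ago.
Total = 607·(1/2)^(1388/189) + 607·(1/2)^(1041/189) + 607·(1/2)^(694/189) + 607·(1/2)^(347/189)
      = 3.7364 + 13.339 + 47.623 + 170.02 ≈ 234.72 mg.

235 mg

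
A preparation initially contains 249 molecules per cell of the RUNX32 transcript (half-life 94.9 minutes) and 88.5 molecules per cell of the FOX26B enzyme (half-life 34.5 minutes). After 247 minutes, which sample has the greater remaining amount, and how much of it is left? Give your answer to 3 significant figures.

RUNX32 transcript, 41.0 molecules per cell

RUNX32 transcript: 249 × (1/2)^2.6027 ≈ 40.992 molecules per cell.
FOX26B enzyme: 88.5 × (1/2)^7.1594 ≈ 0.61907 molecules per cell.
RUNX32 transcript has more remaining, at ≈ 40.992 molecules per cell.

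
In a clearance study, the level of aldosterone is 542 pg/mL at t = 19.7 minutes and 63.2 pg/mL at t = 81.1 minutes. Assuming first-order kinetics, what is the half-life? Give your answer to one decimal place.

Over Δt = 81.1 − 19.7 = 61.4 minutes, the level fell by a factor of 542/63.2 ≈ 8.5759.
n = log₂(8.5759) ≈ 3.1003 half-lives, so t½ = 61.4/3.1003 ≈ 19.805 minutes.

19.8 minutes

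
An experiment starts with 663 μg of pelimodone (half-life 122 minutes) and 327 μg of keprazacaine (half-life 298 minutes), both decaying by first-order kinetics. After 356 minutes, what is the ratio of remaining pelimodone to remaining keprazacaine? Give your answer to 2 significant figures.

pelimodone: 663 × (1/2)^(356/122) = 663 × (1/2)^2.918 ≈ 87.72 μg.
keprazacaine: 327 × (1/2)^(356/298) = 327 × (1/2)^1.1946 ≈ 142.87 μg.
Ratio ≈ 87.72 / 142.87 ≈ 0.614.

0.61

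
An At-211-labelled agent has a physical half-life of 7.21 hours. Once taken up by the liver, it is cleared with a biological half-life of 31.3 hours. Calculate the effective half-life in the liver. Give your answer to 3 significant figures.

1/t_eff = 1/t_phys + 1/t_biol = 1/7.21 + 1/31.3 = 0.17065 per hour.
t_eff = 7.21 × 31.3 / (7.21 + 31.3) ≈ 5.8601 hours.

5.86 hours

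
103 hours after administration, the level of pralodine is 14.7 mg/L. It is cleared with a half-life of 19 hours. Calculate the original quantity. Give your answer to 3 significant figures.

Number of half-lives elapsed: n = 103/19 ≈ 5.4211.
A₀ = A × 2^n = 14.7 × 2^5.4211 = 14.7 × 42.845 ≈ 629.82 mg/L.

630 mg/L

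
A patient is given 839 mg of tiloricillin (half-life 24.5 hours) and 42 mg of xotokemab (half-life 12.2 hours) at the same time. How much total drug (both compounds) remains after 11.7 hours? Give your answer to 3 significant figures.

624 mg

tiloricillin: 839 × (1/2)^(11.7/24.5) = 839 × (1/2)^0.47755 ≈ 602.57 mg.
xotokemab: 42 × (1/2)^(11.7/12.2) = 42 × (1/2)^0.95902 ≈ 21.605 mg.
Total = 602.57 + 21.605 ≈ 624.17 mg.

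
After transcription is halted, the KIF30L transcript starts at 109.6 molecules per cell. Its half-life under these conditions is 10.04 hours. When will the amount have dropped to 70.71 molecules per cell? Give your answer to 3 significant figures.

Fraction remaining = 70.71/109.6 ≈ 0.64516.
n = log₂(109.6/70.71) = ln(1.55)/ln 2 ≈ 0.63226 half-lives.
t = n × t½ = 0.63226 × 10.04 ≈ 6.3479 hours.

6.35 hours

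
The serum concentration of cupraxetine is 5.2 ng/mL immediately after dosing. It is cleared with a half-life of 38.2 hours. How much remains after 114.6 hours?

Elapsed time is 3 half-lives (114.6/38.2).
Each half-life halves the amount: 5.2 × (1/2)^3 = 5.2/8 = 0.65 ng/mL.

0.65 ng/mL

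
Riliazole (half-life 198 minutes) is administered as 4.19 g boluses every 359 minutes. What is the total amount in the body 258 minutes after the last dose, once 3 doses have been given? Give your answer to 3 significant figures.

The 3 doses were given 976, 617, 258 minutes ago.
Total = 4.19·(1/2)^(976/198) + 4.19·(1/2)^(617/198) + 4.19·(1/2)^(258/198)
      = 0.13751 + 0.48323 + 1.6981 ≈ 2.3188 g.

2.32 g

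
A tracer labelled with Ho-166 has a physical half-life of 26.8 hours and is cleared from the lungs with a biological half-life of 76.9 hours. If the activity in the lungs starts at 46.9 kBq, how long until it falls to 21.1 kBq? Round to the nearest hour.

23 hours

1/t_eff = 1/t_phys + 1/t_biol = 1/26.8 + 1/76.9 = 0.050317 per hour.
t_eff = 26.8 × 76.9 / (26.8 + 76.9) ≈ 19.874 hours.
n = log₂(46.9/21.1) ≈ 1.1523; t = 1.1523 × 19.874 ≈ 22.902 hours.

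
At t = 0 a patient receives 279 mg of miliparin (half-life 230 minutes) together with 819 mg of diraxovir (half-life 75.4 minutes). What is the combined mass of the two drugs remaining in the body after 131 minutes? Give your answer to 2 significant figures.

430 mg

miliparin: 279 × (1/2)^(131/230) = 279 × (1/2)^0.56957 ≈ 188 mg.
diraxovir: 819 × (1/2)^(131/75.4) = 819 × (1/2)^1.7374 ≈ 245.63 mg.
Total = 188 + 245.63 ≈ 433.62 mg.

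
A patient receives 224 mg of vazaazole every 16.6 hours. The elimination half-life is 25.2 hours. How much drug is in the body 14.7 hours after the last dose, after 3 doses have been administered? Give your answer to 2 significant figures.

300 mg

The 3 doses were given 47.9, 31.3, 14.7 hours ago.
Total = 224·(1/2)^(47.9/25.2) + 224·(1/2)^(31.3/25.2) + 224·(1/2)^(14.7/25.2)
      = 59.986 + 94.7 + 149.5 ≈ 304.19 mg.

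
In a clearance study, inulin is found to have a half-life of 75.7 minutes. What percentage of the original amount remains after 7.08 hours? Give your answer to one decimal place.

7.08 hours = 424.8 minutes.
n = 424.8/75.7 ≈ 5.6116 half-lives.
Fraction remaining = (1/2)^5.6116 ≈ 0.020452, i.e. 2.0452%.

2.0%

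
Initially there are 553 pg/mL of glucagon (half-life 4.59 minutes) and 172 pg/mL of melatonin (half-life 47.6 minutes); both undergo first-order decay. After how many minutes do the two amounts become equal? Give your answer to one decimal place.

8.6 minutes

Set 553·(1/2)^(t/4.59) = 172·(1/2)^(t/47.6).
Taking log₂: log₂(553/172) = t·(1/4.59 − 1/47.6).
log₂(3.2151) = 1.6849; 1/4.59 − 1/47.6 = 0.19686.
t = 1.6849 / 0.19686 ≈ 8.5589 minutes.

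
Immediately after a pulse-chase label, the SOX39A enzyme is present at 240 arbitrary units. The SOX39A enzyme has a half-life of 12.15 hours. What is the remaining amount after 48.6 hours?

15 arbitrary units

Elapsed time is 4 half-lives (48.6/12.15).
Each half-life halves the amount: 240 × (1/2)^4 = 240/16 = 15 arbitrary units.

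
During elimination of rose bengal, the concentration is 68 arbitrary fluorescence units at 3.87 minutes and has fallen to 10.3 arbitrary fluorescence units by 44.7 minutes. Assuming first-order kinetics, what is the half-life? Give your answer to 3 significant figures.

Over Δt = 44.7 − 3.87 = 40.83 minutes, the level fell by a factor of 68/10.3 ≈ 6.6019.
n = log₂(6.6019) ≈ 2.7229 half-lives, so t½ = 40.83/2.7229 ≈ 14.995 minutes.

15.0 minutes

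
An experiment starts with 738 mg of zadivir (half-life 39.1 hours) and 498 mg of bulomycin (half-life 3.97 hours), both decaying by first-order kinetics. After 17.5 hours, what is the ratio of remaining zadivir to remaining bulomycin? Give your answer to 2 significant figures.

23

zadivir: 738 × (1/2)^(17.5/39.1) = 738 × (1/2)^0.44757 ≈ 541.16 mg.
bulomycin: 498 × (1/2)^(17.5/3.97) = 498 × (1/2)^4.4081 ≈ 23.457 mg.
Ratio ≈ 541.16 / 23.457 ≈ 23.07.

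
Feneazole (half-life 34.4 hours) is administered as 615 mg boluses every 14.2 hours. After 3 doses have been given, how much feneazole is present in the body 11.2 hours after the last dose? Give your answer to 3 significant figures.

The 3 doses were given 39.6, 25.4, 11.2 hours ago.
Total = 615·(1/2)^(39.6/34.4) + 615·(1/2)^(25.4/34.4) + 615·(1/2)^(11.2/34.4)
      = 276.91 + 368.64 + 490.76 ≈ 1136.3 mg.

1140 mg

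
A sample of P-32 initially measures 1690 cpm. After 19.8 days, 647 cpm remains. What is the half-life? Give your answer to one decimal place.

A/A₀ = 647/1690 ≈ 0.38284.
n = log₂(2.6121) ≈ 1.3852 half-lives elapsed in 19.8 days.
t½ = 19.8/1.3852 ≈ 14.294 days.

14.3 days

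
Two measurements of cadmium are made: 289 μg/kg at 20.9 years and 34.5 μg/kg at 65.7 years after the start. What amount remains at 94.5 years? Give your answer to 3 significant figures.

8.80 μg/kg

Over Δt = 65.7 − 20.9 = 44.8 years, the level fell by a factor of 289/34.5 ≈ 8.3768.
n = log₂(8.3768) ≈ 3.0664 half-lives, so t½ = 44.8/3.0664 ≈ 14.61 years.
From t = 65.7 to t = 94.5: 34.5 × (1/2)^((94.5−65.7)/14.61) ≈ 8.7986 μg/kg.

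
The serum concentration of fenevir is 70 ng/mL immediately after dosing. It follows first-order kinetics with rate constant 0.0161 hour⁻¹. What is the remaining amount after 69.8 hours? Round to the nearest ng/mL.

t½ = ln 2 / λ = 0.69315 / 0.0161 ≈ 43.053 hours.
Number of half-lives: n = 69.8/43.053 ≈ 1.6213.
Remaining = 70 × (1/2)^1.6213 = 70 × 0.32505 ≈ 22.753 ng/mL.

23 ng/mL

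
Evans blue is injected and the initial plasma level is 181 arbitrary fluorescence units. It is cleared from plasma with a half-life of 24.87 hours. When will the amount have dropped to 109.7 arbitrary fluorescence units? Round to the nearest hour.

Fraction remaining = 109.7/181 ≈ 0.60608.
n = log₂(181/109.7) = ln(1.65)/ln 2 ≈ 0.72243 half-lives.
t = n × t½ = 0.72243 × 24.87 ≈ 17.967 hours.

18 hours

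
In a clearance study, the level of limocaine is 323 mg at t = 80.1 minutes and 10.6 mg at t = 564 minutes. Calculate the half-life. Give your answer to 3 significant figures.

Over Δt = 564 − 80.1 = 483.9 minutes, the level fell by a factor of 323/10.6 ≈ 30.472.
n = log₂(30.472) ≈ 4.9294 half-lives, so t½ = 483.9/4.9294 ≈ 98.166 minutes.

98.2 minutes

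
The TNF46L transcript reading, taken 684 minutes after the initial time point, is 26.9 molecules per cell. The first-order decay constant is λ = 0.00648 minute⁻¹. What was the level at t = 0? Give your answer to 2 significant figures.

2300 molecules per cell

t½ = ln 2 / λ = 0.69315 / 0.00648 ≈ 106.97 minutes.
Number of half-lives elapsed: n = 684/106.97 ≈ 6.3945.
A₀ = A × 2^n = 26.9 × 2^6.3945 = 26.9 × 84.126 ≈ 2263 molecules per cell.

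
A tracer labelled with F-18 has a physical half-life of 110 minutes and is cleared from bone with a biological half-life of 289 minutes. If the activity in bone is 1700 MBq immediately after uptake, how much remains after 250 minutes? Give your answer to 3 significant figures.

193 MBq

1/t_eff = 1/t_phys + 1/t_biol = 1/110 + 1/289 = 0.012551 per minute.
t_eff = 110 × 289 / (110 + 289) ≈ 79.674 minutes.
Remaining = 1700 × (1/2)^(250/79.674) = 1700 × (1/2)^3.1378 ≈ 193.14 MBq.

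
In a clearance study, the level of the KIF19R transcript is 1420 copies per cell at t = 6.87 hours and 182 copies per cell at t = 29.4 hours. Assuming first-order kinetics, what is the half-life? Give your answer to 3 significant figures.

7.60 hours

Over Δt = 29.4 − 6.87 = 22.53 hours, the level fell by a factor of 1420/182 ≈ 7.8022.
n = log₂(7.8022) ≈ 2.9639 half-lives, so t½ = 22.53/2.9639 ≈ 7.6015 hours.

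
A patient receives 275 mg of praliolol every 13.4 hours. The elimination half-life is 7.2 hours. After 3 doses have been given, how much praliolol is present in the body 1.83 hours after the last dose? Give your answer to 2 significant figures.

The 3 doses were given 28.63, 15.23, 1.83 hours ago.
Total = 275·(1/2)^(28.63/7.2) + 275·(1/2)^(15.23/7.2) + 275·(1/2)^(1.83/7.2)
      = 17.471 + 63.47 + 230.58 ≈ 311.52 mg.

310 mg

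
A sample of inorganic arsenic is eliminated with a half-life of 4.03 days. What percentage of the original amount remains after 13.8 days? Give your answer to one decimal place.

n = 13.8/4.03 ≈ 3.4243 half-lives.
Fraction remaining = (1/2)^3.4243 ≈ 0.093149, i.e. 9.3149%.

9.3%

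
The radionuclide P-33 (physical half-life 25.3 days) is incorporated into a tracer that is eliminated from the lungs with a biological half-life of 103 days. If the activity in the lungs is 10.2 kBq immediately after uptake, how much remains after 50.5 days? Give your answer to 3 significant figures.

1/t_eff = 1/t_phys + 1/t_biol = 1/25.3 + 1/103 = 0.049234 per day.
t_eff = 25.3 × 103 / (25.3 + 103) ≈ 20.311 days.
Remaining = 10.2 × (1/2)^(50.5/20.311) = 10.2 × (1/2)^2.4863 ≈ 1.8203 kBq.

1.82 kBq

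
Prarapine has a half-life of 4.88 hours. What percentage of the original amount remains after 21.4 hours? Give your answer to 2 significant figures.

n = 21.4/4.88 ≈ 4.3852 half-lives.
Fraction remaining = (1/2)^4.3852 ≈ 0.047853, i.e. 4.7853%.

4.8%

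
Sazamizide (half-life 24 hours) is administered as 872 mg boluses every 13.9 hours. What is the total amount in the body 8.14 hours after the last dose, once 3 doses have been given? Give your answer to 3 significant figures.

1460 mg

The 3 doses were given 35.94, 22.04, 8.14 hours ago.
Total = 872·(1/2)^(35.94/24) + 872·(1/2)^(22.04/24) + 872·(1/2)^(8.14/24)
      = 308.83 + 461.39 + 689.31 ≈ 1459.5 mg.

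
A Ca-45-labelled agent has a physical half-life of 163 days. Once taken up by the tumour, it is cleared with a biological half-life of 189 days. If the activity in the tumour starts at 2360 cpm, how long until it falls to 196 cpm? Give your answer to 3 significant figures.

314 days

1/t_eff = 1/t_phys + 1/t_biol = 1/163 + 1/189 = 0.011426 per day.
t_eff = 163 × 189 / (163 + 189) ≈ 87.52 days.
n = log₂(2360/196) ≈ 3.5899; t = 3.5899 × 87.52 ≈ 314.18 days.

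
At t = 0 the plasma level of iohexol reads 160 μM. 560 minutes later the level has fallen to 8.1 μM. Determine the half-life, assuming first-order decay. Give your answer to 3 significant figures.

130 minutes

A/A₀ = 8.1/160 ≈ 0.050625.
n = log₂(19.753) ≈ 4.304 half-lives elapsed in 560 minutes.
t½ = 560/4.304 ≈ 130.11 minutes.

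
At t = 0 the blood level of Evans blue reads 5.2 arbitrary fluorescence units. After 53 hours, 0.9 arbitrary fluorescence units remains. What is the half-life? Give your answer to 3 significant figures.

A/A₀ = 0.9/5.2 ≈ 0.17308.
n = log₂(5.7778) ≈ 2.5305 half-lives elapsed in 53 hours.
t½ = 53/2.5305 ≈ 20.944 hours.

20.9 hours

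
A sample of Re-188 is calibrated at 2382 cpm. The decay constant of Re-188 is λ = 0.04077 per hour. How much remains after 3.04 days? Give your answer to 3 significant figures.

t½ = ln 2 / λ = 0.69315 / 0.04077 ≈ 17.001 hours.
Convert the elapsed time: 3.04 days = 72.96 hours.
Number of half-lives: n = 72.96/17.001 ≈ 4.2914.
Remaining = 2382 × (1/2)^4.2914 = 2382 × 0.051069 ≈ 121.65 cpm.

122 cpm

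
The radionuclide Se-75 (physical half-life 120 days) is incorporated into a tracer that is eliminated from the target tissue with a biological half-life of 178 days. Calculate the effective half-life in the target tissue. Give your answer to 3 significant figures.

1/t_eff = 1/t_phys + 1/t_biol = 1/120 + 1/178 = 0.013951 per day.
t_eff = 120 × 178 / (120 + 178) ≈ 71.678 days.

71.7 days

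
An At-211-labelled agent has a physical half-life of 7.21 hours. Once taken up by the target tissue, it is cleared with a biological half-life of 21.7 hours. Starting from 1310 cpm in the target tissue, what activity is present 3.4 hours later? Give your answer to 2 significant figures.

1/t_eff = 1/t_phys + 1/t_biol = 1/7.21 + 1/21.7 = 0.18478 per hour.
t_eff = 7.21 × 21.7 / (7.21 + 21.7) ≈ 5.4119 hours.
Remaining = 1310 × (1/2)^(3.4/5.4119) = 1310 × (1/2)^0.62825 ≈ 847.52 cpm.

850 cpm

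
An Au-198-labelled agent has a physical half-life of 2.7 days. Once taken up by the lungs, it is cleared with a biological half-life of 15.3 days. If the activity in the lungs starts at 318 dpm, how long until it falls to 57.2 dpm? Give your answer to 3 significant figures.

1/t_eff = 1/t_phys + 1/t_biol = 1/2.7 + 1/15.3 = 0.43573 per day.
t_eff = 2.7 × 15.3 / (2.7 + 15.3) ≈ 2.295 days.
n = log₂(318/57.2) ≈ 2.4749; t = 2.4749 × 2.295 ≈ 5.68 days.

5.68 days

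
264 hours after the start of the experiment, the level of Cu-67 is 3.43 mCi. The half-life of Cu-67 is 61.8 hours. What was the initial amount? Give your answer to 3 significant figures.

66.3 mCi

Number of half-lives elapsed: n = 264/61.8 ≈ 4.2718.
A₀ = A × 2^n = 3.43 × 2^4.2718 = 3.43 × 19.318 ≈ 66.259 mCi.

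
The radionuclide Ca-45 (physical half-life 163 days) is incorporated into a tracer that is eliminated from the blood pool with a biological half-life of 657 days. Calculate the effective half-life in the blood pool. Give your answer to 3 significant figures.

131 days

1/t_eff = 1/t_phys + 1/t_biol = 1/163 + 1/657 = 0.007657 per day.
t_eff = 163 × 657 / (163 + 657) ≈ 130.6 days.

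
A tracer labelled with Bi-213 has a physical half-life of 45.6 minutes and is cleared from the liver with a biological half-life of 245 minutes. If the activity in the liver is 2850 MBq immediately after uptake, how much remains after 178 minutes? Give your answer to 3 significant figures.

1/t_eff = 1/t_phys + 1/t_biol = 1/45.6 + 1/245 = 0.026011 per minute.
t_eff = 45.6 × 245 / (45.6 + 245) ≈ 38.445 minutes.
Remaining = 2850 × (1/2)^(178/38.445) = 2850 × (1/2)^4.63 ≈ 115.1 MBq.

115 MBq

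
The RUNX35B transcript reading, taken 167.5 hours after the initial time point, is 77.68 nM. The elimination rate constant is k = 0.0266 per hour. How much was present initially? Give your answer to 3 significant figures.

t½ = ln 2 / k = 0.69315 / 0.0266 ≈ 26.058 hours.
Number of half-lives elapsed: n = 167.5/26.058 ≈ 6.4279.
A₀ = A × 2^n = 77.68 × 2^6.4279 = 77.68 × 86.099 ≈ 6688.2 nM.

6690 nM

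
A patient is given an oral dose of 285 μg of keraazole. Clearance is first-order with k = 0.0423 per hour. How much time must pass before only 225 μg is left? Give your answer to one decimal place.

t½ = ln 2 / k = 0.69315 / 0.0423 ≈ 16.386 hours.
Fraction remaining = 225/285 ≈ 0.78947.
n = log₂(285/225) = ln(1.2667)/ln 2 ≈ 0.34104 half-lives.
t = n × t½ = 0.34104 × 16.386 ≈ 5.5884 hours.

5.6 hours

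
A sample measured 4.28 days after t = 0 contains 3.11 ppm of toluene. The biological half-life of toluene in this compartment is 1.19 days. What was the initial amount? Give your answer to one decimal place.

37.6 ppm

Number of half-lives elapsed: n = 4.28/1.19 ≈ 3.5966.
A₀ = A × 2^n = 3.11 × 2^3.5966 = 3.11 × 12.098 ≈ 37.623 ppm.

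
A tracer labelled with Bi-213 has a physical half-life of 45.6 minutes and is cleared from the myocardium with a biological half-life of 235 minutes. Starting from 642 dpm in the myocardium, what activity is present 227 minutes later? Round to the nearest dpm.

1/t_eff = 1/t_phys + 1/t_biol = 1/45.6 + 1/235 = 0.026185 per minute.
t_eff = 45.6 × 235 / (45.6 + 235) ≈ 38.19 minutes.
Remaining = 642 × (1/2)^(227/38.19) = 642 × (1/2)^5.944 ≈ 10.428 dpm.

10 dpm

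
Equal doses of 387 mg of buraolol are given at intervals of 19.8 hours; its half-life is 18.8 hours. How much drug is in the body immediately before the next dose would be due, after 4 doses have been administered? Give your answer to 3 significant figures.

The 4 doses were given 79.2, 59.4, 39.6, 19.8 hours ago.
Total = 387·(1/2)^(79.2/18.8) + 387·(1/2)^(59.4/18.8) + 387·(1/2)^(39.6/18.8) + 387·(1/2)^(19.8/18.8)
      = 20.871 + 43.31 + 89.872 + 186.5 ≈ 340.55 mg.

341 mg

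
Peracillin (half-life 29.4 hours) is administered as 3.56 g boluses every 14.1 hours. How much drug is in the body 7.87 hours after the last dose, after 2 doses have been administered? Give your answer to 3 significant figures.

5.08 g

The 2 doses were given 21.97, 7.87 hours ago.
Total = 3.56·(1/2)^(21.97/29.4) + 3.56·(1/2)^(7.87/29.4)
      = 2.1208 + 2.9571 ≈ 5.0779 g.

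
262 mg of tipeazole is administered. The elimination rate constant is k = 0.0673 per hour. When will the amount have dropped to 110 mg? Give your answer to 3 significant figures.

t½ = ln 2 / k = 0.69315 / 0.0673 ≈ 10.299 hours.
Fraction remaining = 110/262 ≈ 0.41985.
n = log₂(262/110) = ln(2.3818)/ln 2 ≈ 1.2521 half-lives.
t = n × t½ = 1.2521 × 10.299 ≈ 12.895 hours.

12.9 hours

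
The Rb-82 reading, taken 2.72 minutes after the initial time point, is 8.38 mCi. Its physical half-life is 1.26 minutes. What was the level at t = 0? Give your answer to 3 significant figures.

Number of half-lives elapsed: n = 2.72/1.26 ≈ 2.1587.
A₀ = A × 2^n = 8.38 × 2^2.1587 = 8.38 × 4.4652 ≈ 37.419 mCi.

37.4 mCi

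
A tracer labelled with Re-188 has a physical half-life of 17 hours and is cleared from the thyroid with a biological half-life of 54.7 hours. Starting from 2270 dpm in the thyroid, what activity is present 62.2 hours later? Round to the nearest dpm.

1/t_eff = 1/t_phys + 1/t_biol = 1/17 + 1/54.7 = 0.077105 per hour.
t_eff = 17 × 54.7 / (17 + 54.7) ≈ 12.969 hours.
Remaining = 2270 × (1/2)^(62.2/12.969) = 2270 × (1/2)^4.7959 ≈ 81.716 dpm.

82 dpm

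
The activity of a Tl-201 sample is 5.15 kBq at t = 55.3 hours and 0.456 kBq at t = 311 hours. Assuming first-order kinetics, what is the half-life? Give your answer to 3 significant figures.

73.1 hours

Over Δt = 311 − 55.3 = 255.7 hours, the level fell by a factor of 5.15/0.456 ≈ 11.294.
n = log₂(11.294) ≈ 3.4975 half-lives, so t½ = 255.7/3.4975 ≈ 73.11 hours.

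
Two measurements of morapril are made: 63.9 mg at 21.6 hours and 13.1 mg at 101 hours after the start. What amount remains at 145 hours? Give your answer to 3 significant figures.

Over Δt = 101 − 21.6 = 79.4 hours, the level fell by a factor of 63.9/13.1 ≈ 4.8779.
n = log₂(4.8779) ≈ 2.2862 half-lives, so t½ = 79.4/2.2862 ≈ 34.729 hours.
From t = 101 to t = 145: 13.1 × (1/2)^((145−101)/34.729) ≈ 5.4436 mg.

5.44 mg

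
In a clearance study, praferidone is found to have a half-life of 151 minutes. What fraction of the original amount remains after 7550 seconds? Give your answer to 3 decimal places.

0.561

7550 seconds = 125.833 minutes.
n = 125.833/151 ≈ 0.83333 half-lives.
Fraction remaining = (1/2)^0.83333 ≈ 0.56123.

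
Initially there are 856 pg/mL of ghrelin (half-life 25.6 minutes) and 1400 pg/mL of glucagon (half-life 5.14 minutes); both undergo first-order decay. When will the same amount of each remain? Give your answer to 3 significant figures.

Set 856·(1/2)^(t/25.6) = 1400·(1/2)^(t/5.14).
Taking log₂: log₂(856/1400) = t·(1/25.6 − 1/5.14).
log₂(0.61143) = -0.70974; 1/25.6 − 1/5.14 = -0.15549.
t = -0.70974 / -0.15549 ≈ 4.5646 minutes.

4.56 minutes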